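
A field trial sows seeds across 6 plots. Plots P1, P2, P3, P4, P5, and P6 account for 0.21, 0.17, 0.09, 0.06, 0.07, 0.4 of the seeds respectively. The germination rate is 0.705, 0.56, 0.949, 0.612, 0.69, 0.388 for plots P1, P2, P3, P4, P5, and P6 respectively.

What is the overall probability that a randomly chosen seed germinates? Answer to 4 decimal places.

P(G) = P(G|P1)·P(P1) + P(G|P2)·P(P2) + P(G|P3)·P(P3) + P(G|P4)·P(P4) + P(G|P5)·P(P5) + P(G|P6)·P(P6)
      = 0.705·0.21 + 0.56·0.17 + 0.949·0.09 + 0.612·0.06 + 0.69·0.07 + 0.388·0.4
      = 0.14805 + 0.0952 + 0.08541 + 0.03672 + 0.0483 + 0.1552 = 0.56888

0.5689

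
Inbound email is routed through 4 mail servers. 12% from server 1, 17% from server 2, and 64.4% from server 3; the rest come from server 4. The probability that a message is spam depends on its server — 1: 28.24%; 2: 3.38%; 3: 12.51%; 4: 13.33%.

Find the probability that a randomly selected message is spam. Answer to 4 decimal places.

P(4) = 1 − (0.12 + 0.17 + 0.644) = 0.066.
P(S) = P(S|1)·P(1) + P(S|2)·P(2) + P(S|3)·P(3) + P(S|4)·P(4)
      = 0.2824·0.12 + 0.0338·0.17 + 0.1251·0.644 + 0.1333·0.066
      = 0.033888 + 0.005746 + 0.0805644 + 0.0087978 = 0.1289962

P(S) ≈ 0.1290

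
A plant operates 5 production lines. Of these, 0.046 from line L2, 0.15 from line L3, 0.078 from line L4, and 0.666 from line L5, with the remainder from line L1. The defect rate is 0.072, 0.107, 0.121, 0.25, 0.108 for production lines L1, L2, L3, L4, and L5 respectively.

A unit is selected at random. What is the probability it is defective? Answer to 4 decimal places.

0.1188

P(L1) = 1 − (0.046 + 0.15 + 0.078 + 0.666) = 0.06.
P(D) = P(D|L1)·P(L1) + P(D|L2)·P(L2) + P(D|L3)·P(L3) + P(D|L4)·P(L4) + P(D|L5)·P(L5)
      = 0.072·0.06 + 0.107·0.046 + 0.121·0.15 + 0.25·0.078 + 0.108·0.666
      = 0.00432 + 0.004922 + 0.01815 + 0.0195 + 0.071928 = 0.11882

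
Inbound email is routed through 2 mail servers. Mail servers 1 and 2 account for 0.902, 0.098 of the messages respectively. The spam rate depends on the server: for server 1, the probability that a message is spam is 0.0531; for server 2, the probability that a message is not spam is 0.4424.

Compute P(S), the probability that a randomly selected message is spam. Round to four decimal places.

P(S|2) = 1 − 0.4424 = 0.5576.
Using total probability over the partition,
P(S) = P(S|1)·P(1) + P(S|2)·P(2)
      = 0.0531·0.902 + 0.5576·0.098
      = 0.0478962 + 0.0546448 = 0.102541

0.1025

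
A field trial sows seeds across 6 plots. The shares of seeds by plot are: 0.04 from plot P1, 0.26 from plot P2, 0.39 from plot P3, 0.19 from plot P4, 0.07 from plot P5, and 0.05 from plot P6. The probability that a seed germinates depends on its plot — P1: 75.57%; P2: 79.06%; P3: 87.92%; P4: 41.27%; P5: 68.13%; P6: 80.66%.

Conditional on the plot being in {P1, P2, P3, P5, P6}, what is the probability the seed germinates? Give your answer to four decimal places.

0.8231

Let S = {P1, P2, P3, P5, P6}.
P(S) = 0.04 + 0.26 + 0.39 + 0.07 + 0.05 = 0.81.
P(G ∩ S) = 0.7557·0.04 + 0.7906·0.26 + 0.8792·0.39 + 0.6813·0.07 + 0.8066·0.05 = 0.030228 + 0.205556 + 0.342888 + 0.047691 + 0.04033 = 0.666693.
P(G | S) = 0.666693 / 0.81 = 0.823078…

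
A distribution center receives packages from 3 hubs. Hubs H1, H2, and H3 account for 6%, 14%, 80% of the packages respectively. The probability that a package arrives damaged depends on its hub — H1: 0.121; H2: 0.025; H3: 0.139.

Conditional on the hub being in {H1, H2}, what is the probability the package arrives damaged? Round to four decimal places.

P(D|S) ≈ 0.0538

Let S = {H1, H2}.
P(S) = 0.06 + 0.14 = 0.2.
P(D ∩ S) = 0.121·0.06 + 0.025·0.14 = 0.00726 + 0.0035 = 0.01076.
P(D | S) = 0.01076 / 0.2 = 0.053800…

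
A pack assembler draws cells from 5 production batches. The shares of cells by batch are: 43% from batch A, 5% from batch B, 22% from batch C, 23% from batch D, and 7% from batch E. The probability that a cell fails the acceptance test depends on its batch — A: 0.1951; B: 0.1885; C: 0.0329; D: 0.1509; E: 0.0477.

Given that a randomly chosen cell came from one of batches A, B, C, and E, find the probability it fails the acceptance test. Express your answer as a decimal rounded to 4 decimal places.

P(F|S) ≈ 0.1349

Let S = {A, B, C, E}.
P(S) = 0.43 + 0.05 + 0.22 + 0.07 = 0.77.
P(F ∩ S) = 0.1951·0.43 + 0.1885·0.05 + 0.0329·0.22 + 0.0477·0.07 = 0.083893 + 0.009425 + 0.007238 + 0.003339 = 0.103895.
P(F | S) = 0.103895 / 0.77 = 0.134929…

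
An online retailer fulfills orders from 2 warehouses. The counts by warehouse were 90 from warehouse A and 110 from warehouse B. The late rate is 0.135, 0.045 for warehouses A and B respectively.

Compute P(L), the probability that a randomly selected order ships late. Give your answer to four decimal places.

P(L) ≈ 0.0855

Total: 90 + 110 = 200.
P(A) = 90/200 = 0.45. P(B) = 110/200 = 0.55.
Using total probability over the partition,
P(L) = P(L|A)·P(A) + P(L|B)·P(B)
      = 0.135·0.45 + 0.045·0.55
      = 0.06075 + 0.02475 = 0.0855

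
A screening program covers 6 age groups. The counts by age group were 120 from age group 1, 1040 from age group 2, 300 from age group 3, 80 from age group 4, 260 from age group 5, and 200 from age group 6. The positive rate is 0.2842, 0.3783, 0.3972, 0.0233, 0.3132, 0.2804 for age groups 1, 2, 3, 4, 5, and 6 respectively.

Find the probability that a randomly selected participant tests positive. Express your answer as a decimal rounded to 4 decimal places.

Total: 120 + 1040 + 300 + 80 + 260 + 200 = 2000.
P(1) = 120/2000 = 0.06. P(2) = 1040/2000 = 0.52. P(3) = 300/2000 = 0.15. P(4) = 80/2000 = 0.04. P(5) = 260/2000 = 0.13. P(6) = 200/2000 = 0.1.
P(T) = P(T|1)·P(1) + P(T|2)·P(2) + P(T|3)·P(3) + P(T|4)·P(4) + P(T|5)·P(5) + P(T|6)·P(6)
      = 0.2842·0.06 + 0.3783·0.52 + 0.3972·0.15 + 0.0233·0.04 + 0.3132·0.13 + 0.2804·0.1
      = 0.017052 + 0.196716 + 0.05958 + 0.000932 + 0.040716 + 0.02804 = 0.343036

P(T) ≈ 0.3430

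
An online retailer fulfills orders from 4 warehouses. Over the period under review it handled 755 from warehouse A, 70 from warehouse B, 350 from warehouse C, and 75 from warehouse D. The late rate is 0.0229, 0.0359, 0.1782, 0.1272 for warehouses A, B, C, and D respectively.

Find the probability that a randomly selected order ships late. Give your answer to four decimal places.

0.0734

Total: 755 + 70 + 350 + 75 = 1250.
P(A) = 755/1250 = 0.604. P(B) = 70/1250 = 0.056. P(C) = 350/1250 = 0.28. P(D) = 75/1250 = 0.06.
P(L) = P(L|A)·P(A) + P(L|B)·P(B) + P(L|C)·P(C) + P(L|D)·P(D)
      = 0.0229·0.604 + 0.0359·0.056 + 0.1782·0.28 + 0.1272·0.06
      = 0.0138316 + 0.0020104 + 0.049896 + 0.007632 = 0.07337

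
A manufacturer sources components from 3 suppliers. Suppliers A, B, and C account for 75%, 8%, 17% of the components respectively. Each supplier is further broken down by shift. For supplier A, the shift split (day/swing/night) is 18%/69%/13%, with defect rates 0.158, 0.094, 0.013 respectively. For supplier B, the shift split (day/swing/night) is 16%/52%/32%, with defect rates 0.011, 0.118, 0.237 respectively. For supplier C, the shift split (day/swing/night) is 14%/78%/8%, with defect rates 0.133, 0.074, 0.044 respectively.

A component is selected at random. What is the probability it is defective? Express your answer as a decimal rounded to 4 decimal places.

0.0959

P(D|A) = 0.18·0.158 + 0.69·0.094 + 0.13·0.013 = 0.02844 + 0.06486 + 0.00169 = 0.09499
P(D|B) = 0.16·0.011 + 0.52·0.118 + 0.32·0.237 = 0.00176 + 0.06136 + 0.07584 = 0.13896
P(D|C) = 0.14·0.133 + 0.78·0.074 + 0.08·0.044 = 0.01862 + 0.05772 + 0.00352 = 0.07986
Then overall,
P(D) = 0.75·0.09499 + 0.08·0.13896 + 0.17·0.07986
      = 0.0712425 + 0.0111168 + 0.0135762 = 0.0959355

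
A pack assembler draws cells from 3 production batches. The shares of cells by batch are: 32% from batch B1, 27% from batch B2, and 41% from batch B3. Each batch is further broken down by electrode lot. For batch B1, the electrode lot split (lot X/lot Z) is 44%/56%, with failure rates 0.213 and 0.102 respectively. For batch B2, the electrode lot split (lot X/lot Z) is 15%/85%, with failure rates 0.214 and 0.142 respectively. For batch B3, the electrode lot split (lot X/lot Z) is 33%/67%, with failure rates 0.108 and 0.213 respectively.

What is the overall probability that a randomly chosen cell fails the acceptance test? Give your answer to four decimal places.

0.1626

P(F|B1) = 0.44·0.213 + 0.56·0.102 = 0.09372 + 0.05712 = 0.15084
P(F|B2) = 0.15·0.214 + 0.85·0.142 = 0.0321 + 0.1207 = 0.1528
P(F|B3) = 0.33·0.108 + 0.67·0.213 = 0.03564 + 0.14271 = 0.17835
By total probability over the outer partition,
P(F) = 0.32·0.15084 + 0.27·0.1528 + 0.41·0.17835
      = 0.0482688 + 0.041256 + 0.0731235 = 0.1626483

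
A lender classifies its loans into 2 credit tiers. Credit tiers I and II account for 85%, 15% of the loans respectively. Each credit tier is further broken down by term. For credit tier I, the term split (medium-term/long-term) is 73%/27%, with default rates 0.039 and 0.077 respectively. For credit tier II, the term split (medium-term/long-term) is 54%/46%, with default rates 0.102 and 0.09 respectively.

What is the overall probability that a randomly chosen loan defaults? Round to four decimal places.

P(D|I) = 0.73·0.039 + 0.27·0.077 = 0.02847 + 0.02079 = 0.04926
P(D|II) = 0.54·0.102 + 0.46·0.09 = 0.05508 + 0.0414 = 0.09648
By total probability over the outer partition,
P(D) = 0.85·0.04926 + 0.15·0.09648
      = 0.041871 + 0.014472 = 0.056343

0.0563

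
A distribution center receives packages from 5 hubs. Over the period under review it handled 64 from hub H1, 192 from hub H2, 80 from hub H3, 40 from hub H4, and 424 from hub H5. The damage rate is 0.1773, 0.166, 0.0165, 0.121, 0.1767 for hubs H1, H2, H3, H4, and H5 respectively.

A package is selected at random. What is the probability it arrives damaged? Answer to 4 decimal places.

P(D) ≈ 0.1554

Total: 64 + 192 + 80 + 40 + 424 = 800.
P(H1) = 64/800 = 0.08. P(H2) = 192/800 = 0.24. P(H3) = 80/800 = 0.1. P(H4) = 40/800 = 0.05. P(H5) = 424/800 = 0.53.
P(D) = P(D|H1)·P(H1) + P(D|H2)·P(H2) + P(D|H3)·P(H3) + P(D|H4)·P(H4) + P(D|H5)·P(H5)
      = 0.1773·0.08 + 0.166·0.24 + 0.0165·0.1 + 0.121·0.05 + 0.1767·0.53
      = 0.014184 + 0.03984 + 0.00165 + 0.00605 + 0.093651 = 0.155375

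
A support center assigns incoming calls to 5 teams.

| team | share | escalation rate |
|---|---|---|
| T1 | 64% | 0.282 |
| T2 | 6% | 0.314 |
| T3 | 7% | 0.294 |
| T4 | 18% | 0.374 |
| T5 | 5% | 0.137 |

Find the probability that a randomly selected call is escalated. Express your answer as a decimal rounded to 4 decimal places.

P(E) = P(E|T1)·P(T1) + P(E|T2)·P(T2) + P(E|T3)·P(T3) + P(E|T4)·P(T4) + P(E|T5)·P(T5)
      = 0.282·0.64 + 0.314·0.06 + 0.294·0.07 + 0.374·0.18 + 0.137·0.05
      = 0.18048 + 0.01884 + 0.02058 + 0.06732 + 0.00685 = 0.29407

0.2941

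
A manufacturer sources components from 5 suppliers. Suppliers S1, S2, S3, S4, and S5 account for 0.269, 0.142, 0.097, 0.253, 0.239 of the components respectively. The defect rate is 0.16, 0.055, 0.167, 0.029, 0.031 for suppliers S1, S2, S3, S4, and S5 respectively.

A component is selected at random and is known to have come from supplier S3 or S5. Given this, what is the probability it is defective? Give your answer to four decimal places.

Let S = {S3, S5}.
P(S) = 0.097 + 0.239 = 0.336.
P(D ∩ S) = 0.167·0.097 + 0.031·0.239 = 0.016199 + 0.007409 = 0.023608.
P(D | S) = 0.023608 / 0.336 = 0.070262…

P(D|S) ≈ 0.0703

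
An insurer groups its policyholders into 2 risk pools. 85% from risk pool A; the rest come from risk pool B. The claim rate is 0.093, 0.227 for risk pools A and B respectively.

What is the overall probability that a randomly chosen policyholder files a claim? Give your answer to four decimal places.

0.1131

P(B) = 1 − (0.85) = 0.15.
By the law of total probability,
P(C) = P(C|A)·P(A) + P(C|B)·P(B)
      = 0.093·0.85 + 0.227·0.15
      = 0.07905 + 0.03405 = 0.1131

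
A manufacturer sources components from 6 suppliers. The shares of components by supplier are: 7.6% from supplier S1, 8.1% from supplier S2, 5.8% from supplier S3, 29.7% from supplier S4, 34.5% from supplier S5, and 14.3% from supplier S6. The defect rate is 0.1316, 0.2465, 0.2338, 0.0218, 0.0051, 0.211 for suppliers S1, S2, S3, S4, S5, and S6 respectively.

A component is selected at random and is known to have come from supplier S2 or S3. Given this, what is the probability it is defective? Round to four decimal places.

Let S = {S2, S3}.
P(S) = 0.081 + 0.058 = 0.139.
P(D ∩ S) = 0.2465·0.081 + 0.2338·0.058 = 0.0199665 + 0.0135604 = 0.0335269.
P(D | S) = 0.0335269 / 0.139 = 0.241201…

0.2412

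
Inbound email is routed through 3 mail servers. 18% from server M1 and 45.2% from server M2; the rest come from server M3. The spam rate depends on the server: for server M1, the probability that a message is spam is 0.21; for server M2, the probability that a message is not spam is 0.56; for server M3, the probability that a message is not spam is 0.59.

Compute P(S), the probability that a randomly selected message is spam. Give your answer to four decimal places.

P(M3) = 1 − (0.18 + 0.452) = 0.368.
P(S|M2) = 1 − 0.56 = 0.44.
P(S|M3) = 1 − 0.59 = 0.41.
P(S) = P(S|M1)·P(M1) + P(S|M2)·P(M2) + P(S|M3)·P(M3)
      = 0.21·0.18 + 0.44·0.452 + 0.41·0.368
      = 0.0378 + 0.19888 + 0.15088 = 0.38756

0.3876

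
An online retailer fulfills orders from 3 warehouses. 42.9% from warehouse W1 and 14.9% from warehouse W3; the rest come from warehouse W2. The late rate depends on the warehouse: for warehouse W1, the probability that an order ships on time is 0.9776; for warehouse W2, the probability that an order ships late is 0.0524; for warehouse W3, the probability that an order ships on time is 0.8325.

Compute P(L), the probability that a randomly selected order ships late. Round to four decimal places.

P(L) ≈ 0.0567

P(W2) = 1 − (0.429 + 0.149) = 0.422.
P(L|W1) = 1 − 0.9776 = 0.0224.
P(L|W3) = 1 − 0.8325 = 0.1675.
By the law of total probability,
P(L) = P(L|W1)·P(W1) + P(L|W2)·P(W2) + P(L|W3)·P(W3)
      = 0.0224·0.429 + 0.0524·0.422 + 0.1675·0.149
      = 0.0096096 + 0.0221128 + 0.0249575 = 0.0566799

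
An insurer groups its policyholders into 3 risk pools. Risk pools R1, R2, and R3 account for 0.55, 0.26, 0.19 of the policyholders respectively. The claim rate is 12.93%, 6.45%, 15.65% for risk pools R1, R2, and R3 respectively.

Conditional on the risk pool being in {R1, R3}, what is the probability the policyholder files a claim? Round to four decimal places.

0.1363

Let S = {R1, R3}.
P(S) = 0.55 + 0.19 = 0.74.
P(C ∩ S) = 0.1293·0.55 + 0.1565·0.19 = 0.071115 + 0.029735 = 0.10085.
P(C | S) = 0.10085 / 0.74 = 0.136284…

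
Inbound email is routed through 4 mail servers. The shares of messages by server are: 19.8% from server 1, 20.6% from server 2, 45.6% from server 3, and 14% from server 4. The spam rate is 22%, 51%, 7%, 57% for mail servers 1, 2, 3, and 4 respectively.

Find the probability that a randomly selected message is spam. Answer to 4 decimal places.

Using total probability over the partition,
P(S) = P(S|1)·P(1) + P(S|2)·P(2) + P(S|3)·P(3) + P(S|4)·P(4)
      = 0.22·0.198 + 0.51·0.206 + 0.07·0.456 + 0.57·0.14
      = 0.04356 + 0.10506 + 0.03192 + 0.0798 = 0.26034

P(S) ≈ 0.2603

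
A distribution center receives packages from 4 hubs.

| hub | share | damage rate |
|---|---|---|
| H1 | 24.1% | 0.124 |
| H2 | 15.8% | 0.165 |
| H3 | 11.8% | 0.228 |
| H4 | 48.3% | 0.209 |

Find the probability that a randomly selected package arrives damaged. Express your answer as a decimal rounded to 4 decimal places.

P(D) = P(D|H1)·P(H1) + P(D|H2)·P(H2) + P(D|H3)·P(H3) + P(D|H4)·P(H4)
      = 0.124·0.241 + 0.165·0.158 + 0.228·0.118 + 0.209·0.483
      = 0.029884 + 0.02607 + 0.026904 + 0.100947 = 0.183805

P(D) ≈ 0.1838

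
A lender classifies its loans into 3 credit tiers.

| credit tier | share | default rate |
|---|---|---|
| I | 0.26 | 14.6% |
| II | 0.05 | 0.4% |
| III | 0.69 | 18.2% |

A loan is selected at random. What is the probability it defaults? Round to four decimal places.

0.1637

P(D) = P(D|I)·P(I) + P(D|II)·P(II) + P(D|III)·P(III)
      = 0.146·0.26 + 0.004·0.05 + 0.182·0.69
      = 0.03796 + 0.0002 + 0.12558 = 0.16374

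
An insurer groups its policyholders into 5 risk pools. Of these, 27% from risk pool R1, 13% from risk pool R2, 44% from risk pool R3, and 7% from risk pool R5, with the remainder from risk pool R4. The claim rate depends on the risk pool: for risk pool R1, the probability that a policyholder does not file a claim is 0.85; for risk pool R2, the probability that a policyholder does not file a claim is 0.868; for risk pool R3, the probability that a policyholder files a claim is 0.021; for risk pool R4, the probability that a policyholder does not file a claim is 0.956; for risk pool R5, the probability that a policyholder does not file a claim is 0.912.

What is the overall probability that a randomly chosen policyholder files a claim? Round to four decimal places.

P(R4) = 1 − (0.27 + 0.13 + 0.44 + 0.07) = 0.09.
P(C|R1) = 1 − 0.85 = 0.15.
P(C|R2) = 1 − 0.868 = 0.132.
P(C|R4) = 1 − 0.956 = 0.044.
P(C|R5) = 1 − 0.912 = 0.088.
By the law of total probability,
P(C) = P(C|R1)·P(R1) + P(C|R2)·P(R2) + P(C|R3)·P(R3) + P(C|R4)·P(R4) + P(C|R5)·P(R5)
      = 0.15·0.27 + 0.132·0.13 + 0.021·0.44 + 0.044·0.09 + 0.088·0.07
      = 0.0405 + 0.01716 + 0.00924 + 0.00396 + 0.00616 = 0.07702

P(C) ≈ 0.0770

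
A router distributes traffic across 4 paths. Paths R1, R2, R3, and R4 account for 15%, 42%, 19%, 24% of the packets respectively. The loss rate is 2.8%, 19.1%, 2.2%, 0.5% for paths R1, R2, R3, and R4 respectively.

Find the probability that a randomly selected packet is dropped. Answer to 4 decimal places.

0.0898

P(L) = P(L|R1)·P(R1) + P(L|R2)·P(R2) + P(L|R3)·P(R3) + P(L|R4)·P(R4)
      = 0.028·0.15 + 0.191·0.42 + 0.022·0.19 + 0.005·0.24
      = 0.0042 + 0.08022 + 0.00418 + 0.0012 = 0.0898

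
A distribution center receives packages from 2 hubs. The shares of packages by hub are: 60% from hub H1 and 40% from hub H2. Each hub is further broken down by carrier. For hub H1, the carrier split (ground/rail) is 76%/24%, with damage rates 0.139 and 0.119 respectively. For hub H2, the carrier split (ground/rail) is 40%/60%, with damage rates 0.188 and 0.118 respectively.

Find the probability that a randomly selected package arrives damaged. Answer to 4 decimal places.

P(D) ≈ 0.1389

P(D|H1) = 0.76·0.139 + 0.24·0.119 = 0.10564 + 0.02856 = 0.1342
P(D|H2) = 0.4·0.188 + 0.6·0.118 = 0.0752 + 0.0708 = 0.146
Then overall,
P(D) = 0.6·0.1342 + 0.4·0.146
      = 0.08052 + 0.0584 = 0.13892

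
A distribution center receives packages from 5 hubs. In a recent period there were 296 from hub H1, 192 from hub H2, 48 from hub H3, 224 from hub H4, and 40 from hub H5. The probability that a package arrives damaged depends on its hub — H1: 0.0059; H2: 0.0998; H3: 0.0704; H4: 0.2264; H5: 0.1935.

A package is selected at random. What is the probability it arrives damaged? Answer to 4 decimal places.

Total: 296 + 192 + 48 + 224 + 40 = 800.
P(H1) = 296/800 = 0.37. P(H2) = 192/800 = 0.24. P(H3) = 48/800 = 0.06. P(H4) = 224/800 = 0.28. P(H5) = 40/800 = 0.05.
By the law of total probability,
P(D) = P(D|H1)·P(H1) + P(D|H2)·P(H2) + P(D|H3)·P(H3) + P(D|H4)·P(H4) + P(D|H5)·P(H5)
      = 0.0059·0.37 + 0.0998·0.24 + 0.0704·0.06 + 0.2264·0.28 + 0.1935·0.05
      = 0.002183 + 0.023952 + 0.004224 + 0.063392 + 0.009675 = 0.103426

P(D) ≈ 0.1034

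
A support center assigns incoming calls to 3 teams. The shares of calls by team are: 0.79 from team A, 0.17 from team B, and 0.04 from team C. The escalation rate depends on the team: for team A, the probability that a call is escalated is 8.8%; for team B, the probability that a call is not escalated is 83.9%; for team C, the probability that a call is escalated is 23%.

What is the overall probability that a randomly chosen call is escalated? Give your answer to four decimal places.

P(E|B) = 1 − 0.839 = 0.161.
Summing over the partition,
P(E) = P(E|A)·P(A) + P(E|B)·P(B) + P(E|C)·P(C)
      = 0.088·0.79 + 0.161·0.17 + 0.23·0.04
      = 0.06952 + 0.02737 + 0.0092 = 0.10609

P(E) ≈ 0.1061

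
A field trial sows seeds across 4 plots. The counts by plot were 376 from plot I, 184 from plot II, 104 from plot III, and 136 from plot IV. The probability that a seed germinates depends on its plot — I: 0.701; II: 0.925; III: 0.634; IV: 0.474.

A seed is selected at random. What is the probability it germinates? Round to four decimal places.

Total: 376 + 184 + 104 + 136 = 800.
P(I) = 376/800 = 0.47. P(II) = 184/800 = 0.23. P(III) = 104/800 = 0.13. P(IV) = 136/800 = 0.17.
P(G) = P(G|I)·P(I) + P(G|II)·P(II) + P(G|III)·P(III) + P(G|IV)·P(IV)
      = 0.701·0.47 + 0.925·0.23 + 0.634·0.13 + 0.474·0.17
      = 0.32947 + 0.21275 + 0.08242 + 0.08058 = 0.70522

0.7052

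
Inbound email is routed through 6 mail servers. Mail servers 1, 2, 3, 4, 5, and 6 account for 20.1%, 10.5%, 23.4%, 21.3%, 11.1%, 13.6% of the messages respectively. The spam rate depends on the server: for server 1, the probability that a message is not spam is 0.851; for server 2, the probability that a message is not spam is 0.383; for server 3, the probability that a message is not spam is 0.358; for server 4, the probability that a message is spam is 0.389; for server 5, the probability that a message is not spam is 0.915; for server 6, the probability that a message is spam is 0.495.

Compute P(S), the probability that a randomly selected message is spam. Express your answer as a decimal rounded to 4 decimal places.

P(S|1) = 1 − 0.851 = 0.149.
P(S|2) = 1 − 0.383 = 0.617.
P(S|3) = 1 − 0.358 = 0.642.
P(S|5) = 1 − 0.915 = 0.085.
Summing over the partition,
P(S) = P(S|1)·P(1) + P(S|2)·P(2) + P(S|3)·P(3) + P(S|4)·P(4) + P(S|5)·P(5) + P(S|6)·P(6)
      = 0.149·0.201 + 0.617·0.105 + 0.642·0.234 + 0.389·0.213 + 0.085·0.111 + 0.495·0.136
      = 0.029949 + 0.064785 + 0.150228 + 0.082857 + 0.009435 + 0.06732 = 0.404574

0.4046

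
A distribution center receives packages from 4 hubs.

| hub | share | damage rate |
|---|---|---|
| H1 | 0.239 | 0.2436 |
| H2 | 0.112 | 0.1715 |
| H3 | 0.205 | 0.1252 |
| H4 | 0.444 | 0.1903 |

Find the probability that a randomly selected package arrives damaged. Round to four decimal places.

P(D) ≈ 0.1876

Summing over the partition,
P(D) = P(D|H1)·P(H1) + P(D|H2)·P(H2) + P(D|H3)·P(H3) + P(D|H4)·P(H4)
      = 0.2436·0.239 + 0.1715·0.112 + 0.1252·0.205 + 0.1903·0.444
      = 0.0582204 + 0.019208 + 0.025666 + 0.0844932 = 0.1875876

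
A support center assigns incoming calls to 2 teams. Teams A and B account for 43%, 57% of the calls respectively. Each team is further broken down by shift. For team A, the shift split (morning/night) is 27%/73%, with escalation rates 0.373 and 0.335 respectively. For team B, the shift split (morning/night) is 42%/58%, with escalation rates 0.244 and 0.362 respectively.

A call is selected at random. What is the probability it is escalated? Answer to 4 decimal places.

P(E) ≈ 0.3266

P(E|A) = 0.27·0.373 + 0.73·0.335 = 0.10071 + 0.24455 = 0.34526
P(E|B) = 0.42·0.244 + 0.58·0.362 = 0.10248 + 0.20996 = 0.31244
Then overall,
P(E) = 0.43·0.34526 + 0.57·0.31244
      = 0.1484618 + 0.1780908 = 0.3265526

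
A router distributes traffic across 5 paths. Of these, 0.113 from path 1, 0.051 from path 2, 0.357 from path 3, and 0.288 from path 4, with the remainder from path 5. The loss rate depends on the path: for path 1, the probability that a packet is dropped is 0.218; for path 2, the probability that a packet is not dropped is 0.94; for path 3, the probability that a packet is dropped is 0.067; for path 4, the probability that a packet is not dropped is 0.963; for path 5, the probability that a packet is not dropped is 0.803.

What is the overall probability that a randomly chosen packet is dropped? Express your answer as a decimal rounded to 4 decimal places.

P(5) = 1 − (0.113 + 0.051 + 0.357 + 0.288) = 0.191.
P(L|2) = 1 − 0.94 = 0.06.
P(L|4) = 1 − 0.963 = 0.037.
P(L|5) = 1 − 0.803 = 0.197.
Using total probability over the partition,
P(L) = P(L|1)·P(1) + P(L|2)·P(2) + P(L|3)·P(3) + P(L|4)·P(4) + P(L|5)·P(5)
      = 0.218·0.113 + 0.06·0.051 + 0.067·0.357 + 0.037·0.288 + 0.197·0.191
      = 0.024634 + 0.00306 + 0.023919 + 0.010656 + 0.037627 = 0.099896

P(L) ≈ 0.0999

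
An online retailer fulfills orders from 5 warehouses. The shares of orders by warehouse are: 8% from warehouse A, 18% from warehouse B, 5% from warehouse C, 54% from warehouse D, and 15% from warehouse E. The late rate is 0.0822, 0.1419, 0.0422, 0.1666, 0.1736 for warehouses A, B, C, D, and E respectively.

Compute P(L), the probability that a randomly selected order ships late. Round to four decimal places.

P(L) ≈ 0.1502

P(L) = P(L|A)·P(A) + P(L|B)·P(B) + P(L|C)·P(C) + P(L|D)·P(D) + P(L|E)·P(E)
      = 0.0822·0.08 + 0.1419·0.18 + 0.0422·0.05 + 0.1666·0.54 + 0.1736·0.15
      = 0.006576 + 0.025542 + 0.00211 + 0.089964 + 0.02604 = 0.150232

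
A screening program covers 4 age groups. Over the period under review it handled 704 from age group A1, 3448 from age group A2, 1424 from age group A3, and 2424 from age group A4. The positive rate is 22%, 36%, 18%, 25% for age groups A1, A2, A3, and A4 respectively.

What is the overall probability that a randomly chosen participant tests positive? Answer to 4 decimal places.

P(T) ≈ 0.2823

Total: 704 + 3448 + 1424 + 2424 = 8000.
P(A1) = 704/8000 = 0.088. P(A2) = 3448/8000 = 0.431. P(A3) = 1424/8000 = 0.178. P(A4) = 2424/8000 = 0.303.
Summing over the partition,
P(T) = P(T|A1)·P(A1) + P(T|A2)·P(A2) + P(T|A3)·P(A3) + P(T|A4)·P(A4)
      = 0.22·0.088 + 0.36·0.431 + 0.18·0.178 + 0.25·0.303
      = 0.01936 + 0.15516 + 0.03204 + 0.07575 = 0.28231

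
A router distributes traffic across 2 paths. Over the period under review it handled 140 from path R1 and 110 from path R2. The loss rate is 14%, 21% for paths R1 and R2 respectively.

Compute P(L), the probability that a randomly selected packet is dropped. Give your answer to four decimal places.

Total: 140 + 110 = 250.
P(R1) = 140/250 = 0.56. P(R2) = 110/250 = 0.44.
Using total probability over the partition,
P(L) = P(L|R1)·P(R1) + P(L|R2)·P(R2)
      = 0.14·0.56 + 0.21·0.44
      = 0.0784 + 0.0924 = 0.1708

0.1708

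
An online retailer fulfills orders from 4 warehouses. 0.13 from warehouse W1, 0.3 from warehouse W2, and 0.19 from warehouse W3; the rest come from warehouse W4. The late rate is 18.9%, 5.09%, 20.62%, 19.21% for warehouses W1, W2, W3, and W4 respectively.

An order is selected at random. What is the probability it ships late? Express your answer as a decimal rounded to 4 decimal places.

P(W4) = 1 − (0.13 + 0.3 + 0.19) = 0.38.
P(L) = P(L|W1)·P(W1) + P(L|W2)·P(W2) + P(L|W3)·P(W3) + P(L|W4)·P(W4)
      = 0.189·0.13 + 0.0509·0.3 + 0.2062·0.19 + 0.1921·0.38
      = 0.02457 + 0.01527 + 0.039178 + 0.072998 = 0.152016

0.1520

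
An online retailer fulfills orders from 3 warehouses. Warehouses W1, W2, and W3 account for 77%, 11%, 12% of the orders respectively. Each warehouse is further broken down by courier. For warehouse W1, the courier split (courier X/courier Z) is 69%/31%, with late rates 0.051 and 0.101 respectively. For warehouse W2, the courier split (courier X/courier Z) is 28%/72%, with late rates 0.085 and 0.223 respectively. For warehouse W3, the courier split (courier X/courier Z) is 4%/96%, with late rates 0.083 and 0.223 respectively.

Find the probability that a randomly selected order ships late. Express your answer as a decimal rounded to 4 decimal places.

0.0976

P(L|W1) = 0.69·0.051 + 0.31·0.101 = 0.03519 + 0.03131 = 0.0665
P(L|W2) = 0.28·0.085 + 0.72·0.223 = 0.0238 + 0.16056 = 0.18436
P(L|W3) = 0.04·0.083 + 0.96·0.223 = 0.00332 + 0.21408 = 0.2174
Then overall,
P(L) = 0.77·0.0665 + 0.11·0.18436 + 0.12·0.2174
      = 0.051205 + 0.0202796 + 0.026088 = 0.0975726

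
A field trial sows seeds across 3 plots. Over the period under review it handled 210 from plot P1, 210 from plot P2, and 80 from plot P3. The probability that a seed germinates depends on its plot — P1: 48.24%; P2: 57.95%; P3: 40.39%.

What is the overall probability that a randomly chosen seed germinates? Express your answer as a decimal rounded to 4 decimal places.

Total: 210 + 210 + 80 = 500.
P(P1) = 210/500 = 0.42. P(P2) = 210/500 = 0.42. P(P3) = 80/500 = 0.16.
By the law of total probability,
P(G) = P(G|P1)·P(P1) + P(G|P2)·P(P2) + P(G|P3)·P(P3)
      = 0.4824·0.42 + 0.5795·0.42 + 0.4039·0.16
      = 0.202608 + 0.24339 + 0.064624 = 0.510622

0.5106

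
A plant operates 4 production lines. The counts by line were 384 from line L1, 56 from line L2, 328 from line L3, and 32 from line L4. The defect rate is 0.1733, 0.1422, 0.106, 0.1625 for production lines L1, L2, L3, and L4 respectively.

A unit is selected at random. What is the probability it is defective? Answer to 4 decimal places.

0.1431

Total: 384 + 56 + 328 + 32 = 800.
P(L1) = 384/800 = 0.48. P(L2) = 56/800 = 0.07. P(L3) = 328/800 = 0.41. P(L4) = 32/800 = 0.04.
Summing over the partition,
P(D) = P(D|L1)·P(L1) + P(D|L2)·P(L2) + P(D|L3)·P(L3) + P(D|L4)·P(L4)
      = 0.1733·0.48 + 0.1422·0.07 + 0.106·0.41 + 0.1625·0.04
      = 0.083184 + 0.009954 + 0.04346 + 0.0065 = 0.143098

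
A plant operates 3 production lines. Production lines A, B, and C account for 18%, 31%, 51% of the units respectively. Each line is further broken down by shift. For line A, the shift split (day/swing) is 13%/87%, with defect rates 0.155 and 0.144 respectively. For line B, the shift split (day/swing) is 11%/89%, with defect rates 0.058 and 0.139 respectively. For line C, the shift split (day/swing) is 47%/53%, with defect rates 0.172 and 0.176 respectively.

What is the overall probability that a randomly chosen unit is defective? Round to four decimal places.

P(D|A) = 0.13·0.155 + 0.87·0.144 = 0.02015 + 0.12528 = 0.14543
P(D|B) = 0.11·0.058 + 0.89·0.139 = 0.00638 + 0.12371 = 0.13009
P(D|C) = 0.47·0.172 + 0.53·0.176 = 0.08084 + 0.09328 = 0.17412
By total probability over the outer partition,
P(D) = 0.18·0.14543 + 0.31·0.13009 + 0.51·0.17412
      = 0.0261774 + 0.0403279 + 0.0888012 = 0.1553065

P(D) ≈ 0.1553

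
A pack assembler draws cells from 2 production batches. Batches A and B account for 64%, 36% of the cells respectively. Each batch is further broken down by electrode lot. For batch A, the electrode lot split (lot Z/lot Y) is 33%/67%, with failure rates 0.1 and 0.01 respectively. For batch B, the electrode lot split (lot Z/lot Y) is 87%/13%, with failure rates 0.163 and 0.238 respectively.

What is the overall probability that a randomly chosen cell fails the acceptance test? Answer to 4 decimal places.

0.0876

P(F|A) = 0.33·0.1 + 0.67·0.01 = 0.033 + 0.0067 = 0.0397
P(F|B) = 0.87·0.163 + 0.13·0.238 = 0.14181 + 0.03094 = 0.17275
By total probability over the outer partition,
P(F) = 0.64·0.0397 + 0.36·0.17275
      = 0.025408 + 0.06219 = 0.087598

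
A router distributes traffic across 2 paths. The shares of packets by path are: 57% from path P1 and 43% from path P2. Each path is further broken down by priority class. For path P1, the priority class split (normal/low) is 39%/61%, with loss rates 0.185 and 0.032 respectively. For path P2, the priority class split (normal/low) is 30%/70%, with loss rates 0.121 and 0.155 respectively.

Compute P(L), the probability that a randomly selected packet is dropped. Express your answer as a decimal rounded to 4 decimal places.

0.1145

P(L|P1) = 0.39·0.185 + 0.61·0.032 = 0.07215 + 0.01952 = 0.09167
P(L|P2) = 0.3·0.121 + 0.7·0.155 = 0.0363 + 0.1085 = 0.1448
By total probability over the outer partition,
P(L) = 0.57·0.09167 + 0.43·0.1448
      = 0.0522519 + 0.062264 = 0.1145159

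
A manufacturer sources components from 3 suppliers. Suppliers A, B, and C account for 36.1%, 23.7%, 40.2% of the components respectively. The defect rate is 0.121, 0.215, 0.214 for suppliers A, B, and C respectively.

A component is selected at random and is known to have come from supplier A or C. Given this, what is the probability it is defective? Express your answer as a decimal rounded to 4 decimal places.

Let S = {A, C}.
P(S) = 0.361 + 0.402 = 0.763.
P(D ∩ S) = 0.121·0.361 + 0.214·0.402 = 0.043681 + 0.086028 = 0.129709.
P(D | S) = 0.129709 / 0.763 = 0.169999…

P(D|S) ≈ 0.1700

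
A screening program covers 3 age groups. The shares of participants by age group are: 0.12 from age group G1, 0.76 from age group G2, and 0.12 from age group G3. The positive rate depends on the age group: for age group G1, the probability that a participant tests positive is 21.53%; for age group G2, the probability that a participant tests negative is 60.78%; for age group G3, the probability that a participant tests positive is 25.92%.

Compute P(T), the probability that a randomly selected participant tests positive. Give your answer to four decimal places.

0.3550

P(T|G2) = 1 − 0.6078 = 0.3922.
P(T) = P(T|G1)·P(G1) + P(T|G2)·P(G2) + P(T|G3)·P(G3)
      = 0.2153·0.12 + 0.3922·0.76 + 0.2592·0.12
      = 0.025836 + 0.298072 + 0.031104 = 0.355012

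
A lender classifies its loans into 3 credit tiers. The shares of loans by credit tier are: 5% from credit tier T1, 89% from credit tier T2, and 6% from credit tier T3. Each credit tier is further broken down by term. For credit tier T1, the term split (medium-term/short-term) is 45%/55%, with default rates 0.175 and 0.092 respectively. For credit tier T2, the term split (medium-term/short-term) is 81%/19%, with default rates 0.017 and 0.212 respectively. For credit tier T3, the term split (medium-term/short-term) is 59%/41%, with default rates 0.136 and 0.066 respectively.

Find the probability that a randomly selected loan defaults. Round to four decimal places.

P(D) ≈ 0.0610

P(D|T1) = 0.45·0.175 + 0.55·0.092 = 0.07875 + 0.0506 = 0.12935
P(D|T2) = 0.81·0.017 + 0.19·0.212 = 0.01377 + 0.04028 = 0.05405
P(D|T3) = 0.59·0.136 + 0.41·0.066 = 0.08024 + 0.02706 = 0.1073
Then overall,
P(D) = 0.05·0.12935 + 0.89·0.05405 + 0.06·0.1073
      = 0.0064675 + 0.0481045 + 0.006438 = 0.06101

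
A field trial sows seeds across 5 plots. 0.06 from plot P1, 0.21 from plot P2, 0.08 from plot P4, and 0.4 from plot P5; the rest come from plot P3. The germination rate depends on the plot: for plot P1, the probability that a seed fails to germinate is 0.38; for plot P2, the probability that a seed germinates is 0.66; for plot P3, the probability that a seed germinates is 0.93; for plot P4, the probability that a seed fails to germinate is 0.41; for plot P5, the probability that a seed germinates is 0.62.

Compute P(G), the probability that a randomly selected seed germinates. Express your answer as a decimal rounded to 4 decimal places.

0.7035

P(P3) = 1 − (0.06 + 0.21 + 0.08 + 0.4) = 0.25.
P(G|P1) = 1 − 0.38 = 0.62.
P(G|P4) = 1 − 0.41 = 0.59.
P(G) = P(G|P1)·P(P1) + P(G|P2)·P(P2) + P(G|P3)·P(P3) + P(G|P4)·P(P4) + P(G|P5)·P(P5)
      = 0.62·0.06 + 0.66·0.21 + 0.93·0.25 + 0.59·0.08 + 0.62·0.4
      = 0.0372 + 0.1386 + 0.2325 + 0.0472 + 0.248 = 0.7035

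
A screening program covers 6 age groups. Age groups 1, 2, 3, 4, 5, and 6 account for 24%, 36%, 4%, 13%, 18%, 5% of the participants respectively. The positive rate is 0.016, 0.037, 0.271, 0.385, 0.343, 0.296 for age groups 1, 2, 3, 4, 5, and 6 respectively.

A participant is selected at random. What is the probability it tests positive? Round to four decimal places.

Using total probability over the partition,
P(T) = P(T|1)·P(1) + P(T|2)·P(2) + P(T|3)·P(3) + P(T|4)·P(4) + P(T|5)·P(5) + P(T|6)·P(6)
      = 0.016·0.24 + 0.037·0.36 + 0.271·0.04 + 0.385·0.13 + 0.343·0.18 + 0.296·0.05
      = 0.00384 + 0.01332 + 0.01084 + 0.05005 + 0.06174 + 0.0148 = 0.15459

P(T) ≈ 0.1546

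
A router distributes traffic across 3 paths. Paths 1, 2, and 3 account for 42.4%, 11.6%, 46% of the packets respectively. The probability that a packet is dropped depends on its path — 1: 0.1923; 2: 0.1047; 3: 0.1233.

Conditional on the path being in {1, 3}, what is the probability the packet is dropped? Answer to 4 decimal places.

Let S = {1, 3}.
P(S) = 0.424 + 0.46 = 0.884.
P(L ∩ S) = 0.1923·0.424 + 0.1233·0.46 = 0.0815352 + 0.056718 = 0.1382532.
P(L | S) = 0.1382532 / 0.884 = 0.156395…

0.1564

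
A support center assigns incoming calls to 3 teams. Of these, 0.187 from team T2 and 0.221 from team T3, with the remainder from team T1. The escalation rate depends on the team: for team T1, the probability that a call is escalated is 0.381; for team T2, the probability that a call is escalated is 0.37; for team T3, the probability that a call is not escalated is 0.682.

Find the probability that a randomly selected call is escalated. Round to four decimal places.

P(E) ≈ 0.3650

P(T1) = 1 − (0.187 + 0.221) = 0.592.
P(E|T3) = 1 − 0.682 = 0.318.
P(E) = P(E|T1)·P(T1) + P(E|T2)·P(T2) + P(E|T3)·P(T3)
      = 0.381·0.592 + 0.37·0.187 + 0.318·0.221
      = 0.225552 + 0.06919 + 0.070278 = 0.36502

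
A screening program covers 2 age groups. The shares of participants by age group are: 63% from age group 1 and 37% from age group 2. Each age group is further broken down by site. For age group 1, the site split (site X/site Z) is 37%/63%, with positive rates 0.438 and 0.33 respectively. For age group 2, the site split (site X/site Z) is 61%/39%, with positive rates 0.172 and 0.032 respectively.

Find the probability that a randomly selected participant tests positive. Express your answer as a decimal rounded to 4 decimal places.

P(T|1) = 0.37·0.438 + 0.63·0.33 = 0.16206 + 0.2079 = 0.36996
P(T|2) = 0.61·0.172 + 0.39·0.032 = 0.10492 + 0.01248 = 0.1174
Then overall,
P(T) = 0.63·0.36996 + 0.37·0.1174
      = 0.2330748 + 0.043438 = 0.2765128

0.2765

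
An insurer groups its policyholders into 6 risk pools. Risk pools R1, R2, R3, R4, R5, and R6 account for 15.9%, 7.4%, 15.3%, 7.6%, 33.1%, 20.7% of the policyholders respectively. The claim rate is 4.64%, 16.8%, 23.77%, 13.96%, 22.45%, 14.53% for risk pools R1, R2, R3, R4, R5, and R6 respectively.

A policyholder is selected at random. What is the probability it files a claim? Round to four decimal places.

P(C) = P(C|R1)·P(R1) + P(C|R2)·P(R2) + P(C|R3)·P(R3) + P(C|R4)·P(R4) + P(C|R5)·P(R5) + P(C|R6)·P(R6)
      = 0.0464·0.159 + 0.168·0.074 + 0.2377·0.153 + 0.1396·0.076 + 0.2245·0.331 + 0.1453·0.207
      = 0.0073776 + 0.012432 + 0.0363681 + 0.0106096 + 0.0743095 + 0.0300771 = 0.1711739

0.1712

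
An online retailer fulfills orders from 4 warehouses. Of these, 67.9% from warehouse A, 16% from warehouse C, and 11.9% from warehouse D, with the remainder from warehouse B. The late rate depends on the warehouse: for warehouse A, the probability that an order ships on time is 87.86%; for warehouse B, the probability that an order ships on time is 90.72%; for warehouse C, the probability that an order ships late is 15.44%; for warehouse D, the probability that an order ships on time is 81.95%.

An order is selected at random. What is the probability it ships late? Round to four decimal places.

P(B) = 1 − (0.679 + 0.16 + 0.119) = 0.042.
P(L|A) = 1 − 0.8786 = 0.1214.
P(L|B) = 1 − 0.9072 = 0.0928.
P(L|D) = 1 − 0.8195 = 0.1805.
P(L) = P(L|A)·P(A) + P(L|B)·P(B) + P(L|C)·P(C) + P(L|D)·P(D)
      = 0.1214·0.679 + 0.0928·0.042 + 0.1544·0.16 + 0.1805·0.119
      = 0.0824306 + 0.0038976 + 0.024704 + 0.0214795 = 0.1325117

P(L) ≈ 0.1325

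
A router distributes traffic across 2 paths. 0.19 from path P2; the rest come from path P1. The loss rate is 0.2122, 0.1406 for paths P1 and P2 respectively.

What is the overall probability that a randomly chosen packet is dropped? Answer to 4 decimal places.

0.1986

P(P1) = 1 − (0.19) = 0.81.
P(L) = P(L|P1)·P(P1) + P(L|P2)·P(P2)
      = 0.2122·0.81 + 0.1406·0.19
      = 0.171882 + 0.026714 = 0.198596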